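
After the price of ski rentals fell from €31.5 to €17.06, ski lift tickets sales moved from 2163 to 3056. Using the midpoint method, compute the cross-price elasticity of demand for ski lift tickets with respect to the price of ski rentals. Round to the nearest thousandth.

-0.575

%ΔQ_x = (3056 − 2163)/[(2163+3056)/2] = 893/2609.5 ≈ 0.3422.
%ΔP_y = (17.06 − 31.5)/[(31.5+17.06)/2] ≈ -0.5947.
E_xy = 0.3422/-0.5947 ≈ -0.575.
E_xy < 0, so ski lift tickets and ski rentals are complements.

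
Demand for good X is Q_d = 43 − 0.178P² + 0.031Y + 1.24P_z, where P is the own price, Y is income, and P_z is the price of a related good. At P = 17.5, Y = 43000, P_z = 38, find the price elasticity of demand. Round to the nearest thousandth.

Substituting, Q_d = 43 − 0.178(17.5)² + 0.031(43000) + 1.24(38) = 43 − 54.5125 + 1333 + 47.12 = 1368.6075.
∂Q_d/∂P = −2·0.178·P = -6.23, so E_p = -6.23·(17.5/1368.6075) ≈ -0.080.
|E_p| < 1: demand is inelastic.

-0.080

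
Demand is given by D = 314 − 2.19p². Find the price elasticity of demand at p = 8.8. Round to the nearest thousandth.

-2.349

At p = 8.8, D = 144.4064.
dD/dp = −2·2.19·p = −38.544.
Point elasticity E = (dD/dp)·(p/D) = -38.544 × 8.8/144.4064 ≈ -2.349.
|E| > 1, so demand is elastic at this price.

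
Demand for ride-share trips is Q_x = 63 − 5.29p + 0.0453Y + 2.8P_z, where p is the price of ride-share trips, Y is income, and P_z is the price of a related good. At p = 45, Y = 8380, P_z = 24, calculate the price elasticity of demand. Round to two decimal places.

Substituting, Q_x = 63 − 5.29(45) + 0.0453(8380) + 2.8(24) = 63 − 238.05 + 379.614 + 67.2 = 271.764.
∂Q_x/∂p = −5.29, so E_p = (−5.29)·(45/271.764) ≈ -0.88.
|E_p| < 1: demand is inelastic.

-0.88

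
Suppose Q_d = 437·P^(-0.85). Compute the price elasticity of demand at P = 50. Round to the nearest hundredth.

For a Cobb–Douglas (constant-elasticity) form Q_d = A·P^α·…, the elasticity with respect to P equals the exponent α at every point.
Here the exponent on P is -0.85, so the price elasticity of demand is -0.85.

-0.85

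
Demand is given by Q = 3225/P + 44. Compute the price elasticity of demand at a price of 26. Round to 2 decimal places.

-0.74

At P = 26, Q = 168.0385.
dQ/dP = −3225/P² = −4.7707.
Point elasticity E = (dQ/dP)·(P/Q) = -4.7707 × 26/168.0385 ≈ -0.74.
|E| < 1, so demand is inelastic at this price.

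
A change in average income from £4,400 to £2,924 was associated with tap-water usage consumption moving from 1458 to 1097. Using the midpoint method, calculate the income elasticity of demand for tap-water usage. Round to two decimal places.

%ΔQ = (1097 − 1458)/[(1458+1097)/2] = -361/1277.5 ≈ -0.2826.
%ΔI = (2,924 − 4,400)/[(4,400+2,924)/2] = -1476/3662 ≈ -0.4031.
E_I = %ΔQ/%ΔI ≈ 0.70.
E_I ∈ (0,1): normal good (necessity).

0.70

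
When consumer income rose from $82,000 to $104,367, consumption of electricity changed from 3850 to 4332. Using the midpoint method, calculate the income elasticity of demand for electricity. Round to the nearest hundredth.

%ΔQ = (4332 − 3850)/[(3850+4332)/2] = 482/4091 ≈ 0.1178.
%ΔI = (104,367 − 82,000)/[(82,000+104,367)/2] = 22367/93183.5 ≈ 0.2400.
E_I = %ΔQ/%ΔI ≈ 0.49.
E_I ∈ (0,1): normal good (necessity).

0.49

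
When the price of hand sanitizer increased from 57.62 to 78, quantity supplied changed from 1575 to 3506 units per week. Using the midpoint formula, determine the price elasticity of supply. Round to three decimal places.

%Δq = (3506 − 1575)/[(1575 + 3506)/2] = 1931/2540.5 ≈ 0.7601.
%ΔP = (78 − 57.62)/[(57.62 + 78)/2] = 20.38/67.81 ≈ 0.3005.
Arc elasticity E = %Δq/%ΔP ≈ 0.7601/0.3005 ≈ 2.529.
|E| > 1: supply is elastic over this range.

2.529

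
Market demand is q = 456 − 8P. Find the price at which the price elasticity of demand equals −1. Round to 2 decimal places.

For linear demand q = a − bP, E = −bP/(a − bP). |E| = 1 ⇒ bP = a − bP ⇒ P = a/(2b).
P = 456/(2·8) = 28.50.

28.50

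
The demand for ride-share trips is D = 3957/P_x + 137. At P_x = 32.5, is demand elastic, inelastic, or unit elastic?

At P_x = 32.5, D = 258.7538.
dD/dP_x = −3957/P_x² = −3.7463.
Point elasticity E = (dD/dP_x)·(P_x/D) = -3.7463 × 32.5/258.7538 ≈ -0.471.
|E| ≈ 0.471 < 1, so demand is inelastic.

inelastic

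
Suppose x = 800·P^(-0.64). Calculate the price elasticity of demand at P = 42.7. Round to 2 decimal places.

-0.64

For a Cobb–Douglas (constant-elasticity) form x = A·P^α·…, the elasticity with respect to P equals the exponent α at every point.
Here the exponent on P is -0.64, so the price elasticity of demand is -0.64.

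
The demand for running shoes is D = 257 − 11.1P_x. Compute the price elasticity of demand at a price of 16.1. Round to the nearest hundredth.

-2.28

At P_x = 16.1, D = 78.29.
dD/dP_x = −11.1.
Point elasticity E = (dD/dP_x)·(P_x/D) = -11.1 × 16.1/78.29 ≈ -2.28.
|E| > 1, so demand is elastic at this price.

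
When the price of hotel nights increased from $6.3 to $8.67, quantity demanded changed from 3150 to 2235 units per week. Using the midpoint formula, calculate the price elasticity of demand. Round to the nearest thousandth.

-1.073

%Δq = (2235 − 3150)/[(3150 + 2235)/2] = -915/2692.5 ≈ -0.3398.
%Δp = (8.67 − 6.3)/[(6.3 + 8.67)/2] = 2.37/7.485 ≈ 0.3166.
Arc elasticity E = %Δq/%Δp ≈ -0.3398/0.3166 ≈ -1.073.
|E| > 1: demand is elastic over this range.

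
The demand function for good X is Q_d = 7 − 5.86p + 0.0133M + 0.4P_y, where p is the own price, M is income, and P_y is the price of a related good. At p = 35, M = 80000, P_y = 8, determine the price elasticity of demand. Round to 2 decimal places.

-0.24

Evaluating quantity at (p, M, P_y) gives Q_d = 7 − 5.86(35) + 0.0133(80000) + 0.4(8) = 7 − 205.1 + 1064 + 3.2 = 869.1.
∂Q_d/∂p = −5.86, so E_p = (−5.86)·(35/869.1) ≈ -0.24.
|E_p| < 1: demand is inelastic.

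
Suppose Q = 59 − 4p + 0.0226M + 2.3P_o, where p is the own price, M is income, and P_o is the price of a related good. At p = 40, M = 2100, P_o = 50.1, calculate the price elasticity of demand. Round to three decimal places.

-2.594

Substituting, Q = 59 − 4(40) + 0.0226(2100) + 2.3(50.1) = 59 − 160 + 47.46 + 115.23 = 61.69.
∂Q/∂p = −4, so E_p = (−4)·(40/61.69) ≈ -2.594.
|E_p| > 1: demand is elastic.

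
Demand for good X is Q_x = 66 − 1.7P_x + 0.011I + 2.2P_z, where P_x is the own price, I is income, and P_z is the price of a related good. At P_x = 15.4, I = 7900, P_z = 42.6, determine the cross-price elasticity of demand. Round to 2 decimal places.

Q_x = 66 − 1.7(15.4) + 0.011(7900) + 2.2(42.6) = 66 − 26.18 + 86.9 + 93.72 = 220.44.
∂Q_x/∂P_z = +2.2, so E_xy = 2.2·(42.6/220.44) ≈ 0.43.
E_xy > 0: the goods are substitutes.

0.43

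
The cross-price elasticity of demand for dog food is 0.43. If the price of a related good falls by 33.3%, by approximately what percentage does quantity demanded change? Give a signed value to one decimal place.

%ΔQ ≈ E × %ΔP_y = (0.43) × (-33.3%) ≈ -14.3%.

-14.3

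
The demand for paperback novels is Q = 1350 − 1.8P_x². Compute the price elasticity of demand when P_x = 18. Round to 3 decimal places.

At P_x = 18, Q = 766.8.
dQ/dP_x = −2·1.8·P_x = −64.8.
Point elasticity E = (dQ/dP_x)·(P_x/Q) = -64.8 × 18/766.8 ≈ -1.521.
|E| > 1, so demand is elastic at this price.

-1.521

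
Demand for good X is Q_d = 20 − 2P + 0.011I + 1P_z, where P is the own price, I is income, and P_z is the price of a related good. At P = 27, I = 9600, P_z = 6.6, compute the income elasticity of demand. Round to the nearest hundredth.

1.35

First evaluate Q_d: 20 − 2(27) + 0.011(9600) + 1(6.6) = 20 − 54 + 105.6 + 6.6 = 78.2.
∂Q_d/∂I = +0.011, so E_I = 0.011·(9600/78.2) ≈ 1.35.
E_I > 1: normal good (luxury).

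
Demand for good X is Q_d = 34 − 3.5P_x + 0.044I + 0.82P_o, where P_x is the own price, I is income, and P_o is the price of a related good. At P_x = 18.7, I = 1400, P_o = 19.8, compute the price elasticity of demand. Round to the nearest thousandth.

-1.411

Substituting, Q_d = 34 − 3.5(18.7) + 0.044(1400) + 0.82(19.8) = 34 − 65.45 + 61.6 + 16.236 = 46.386.
∂Q_d/∂P_x = −3.5, so E_p = (−3.5)·(18.7/46.386) ≈ -1.411.
|E_p| > 1: demand is elastic.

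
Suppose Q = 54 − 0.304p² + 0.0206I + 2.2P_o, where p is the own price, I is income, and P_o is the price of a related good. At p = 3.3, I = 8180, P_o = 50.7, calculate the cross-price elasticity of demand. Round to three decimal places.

0.337

Q = 54 − 0.304(3.3)² + 0.0206(8180) + 2.2(50.7) = 54 − 3.3106 + 168.508 + 111.54 = 330.7374.
∂Q/∂P_o = +2.2, so E_xy = 2.2·(50.7/330.7374) ≈ 0.337.
E_xy > 0: the goods are substitutes.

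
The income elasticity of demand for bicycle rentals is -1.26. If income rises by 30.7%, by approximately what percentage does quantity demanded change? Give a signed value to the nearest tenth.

-38.7

%ΔQ ≈ E × %ΔI = (-1.26) × (30.7%) ≈ -38.7%.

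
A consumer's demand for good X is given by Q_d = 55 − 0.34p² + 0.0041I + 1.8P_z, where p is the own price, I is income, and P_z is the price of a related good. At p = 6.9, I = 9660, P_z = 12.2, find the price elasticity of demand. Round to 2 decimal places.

At the given point, Q_d = 55 − 0.34(6.9)² + 0.0041(9660) + 1.8(12.2) = 55 − 16.1874 + 39.606 + 21.96 = 100.3786.
∂Q_d/∂p = −2·0.34·p = -4.692, so E_p = -4.692·(6.9/100.3786) ≈ -0.32.
|E_p| < 1: demand is inelastic.

-0.32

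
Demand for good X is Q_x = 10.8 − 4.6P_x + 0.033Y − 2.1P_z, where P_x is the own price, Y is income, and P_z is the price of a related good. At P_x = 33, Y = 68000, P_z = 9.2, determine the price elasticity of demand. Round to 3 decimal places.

-0.073

At the given point, Q_x = 10.8 − 4.6(33) + 0.033(68000) − 2.1(9.2) = 10.8 − 151.8 + 2244 − 19.32 = 2083.68.
∂Q_x/∂P_x = −4.6, so E_p = (−4.6)·(33/2083.68) ≈ -0.073.
|E_p| < 1: demand is inelastic.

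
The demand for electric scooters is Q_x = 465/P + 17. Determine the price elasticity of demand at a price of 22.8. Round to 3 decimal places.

-0.545

At P = 22.8, Q_x = 37.3947.
dQ_x/dP = −465/P² = −0.8945.
Point elasticity E = (dQ_x/dP)·(P/Q_x) = -0.8945 × 22.8/37.3947 ≈ -0.545.
|E| < 1, so demand is inelastic at this price.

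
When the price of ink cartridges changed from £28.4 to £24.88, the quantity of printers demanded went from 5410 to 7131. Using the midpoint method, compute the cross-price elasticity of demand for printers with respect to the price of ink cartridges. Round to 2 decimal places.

-2.08

%ΔQ_x = (7131 − 5410)/[(5410+7131)/2] = 1721/6270.5 ≈ 0.2745.
%ΔP_y = (24.88 − 28.4)/[(28.4+24.88)/2] ≈ -0.1321.
E_xy = 0.2745/-0.1321 ≈ -2.08.
E_xy < 0, so printers and ink cartridges are complements.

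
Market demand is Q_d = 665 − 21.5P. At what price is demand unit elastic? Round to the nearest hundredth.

For linear demand Q_d = a − bP, E = −bP/(a − bP). |E| = 1 ⇒ bP = a − bP ⇒ P = a/(2b).
P = 665/(2·21.5) ≈ 15.47.

15.47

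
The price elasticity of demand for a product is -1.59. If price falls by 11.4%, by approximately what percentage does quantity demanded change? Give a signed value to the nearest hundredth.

18.13

%ΔQ ≈ E × %ΔP = (-1.59) × (-11.4%) ≈ 18.13%.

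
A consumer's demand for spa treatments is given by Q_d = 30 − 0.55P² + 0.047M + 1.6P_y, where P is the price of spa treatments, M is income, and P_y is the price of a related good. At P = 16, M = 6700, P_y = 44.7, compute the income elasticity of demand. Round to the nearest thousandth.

Q_d = 30 − 0.55(16)² + 0.047(6700) + 1.6(44.7) = 30 − 140.8 + 314.9 + 71.52 = 275.62.
∂Q_d/∂M = +0.047, so E_I = 0.047·(6700/275.62) ≈ 1.143.
E_I > 1: normal good (luxury).

1.143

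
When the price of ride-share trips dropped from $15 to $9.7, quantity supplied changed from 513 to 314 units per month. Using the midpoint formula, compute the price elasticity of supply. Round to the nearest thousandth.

1.121

%ΔQ = (314 − 513)/[(513 + 314)/2] = -199/413.5 ≈ -0.4813.
%ΔP = (9.7 − 15)/[(15 + 9.7)/2] = -5.3/12.35 ≈ -0.4291.
Arc elasticity E = %ΔQ/%ΔP ≈ -0.4813/-0.4291 ≈ 1.121.
|E| > 1: supply is elastic over this range.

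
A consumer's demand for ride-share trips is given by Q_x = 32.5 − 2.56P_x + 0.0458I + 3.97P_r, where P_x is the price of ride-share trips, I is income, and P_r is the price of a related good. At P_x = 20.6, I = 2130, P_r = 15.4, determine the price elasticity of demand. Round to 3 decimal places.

First evaluate Q_x: 32.5 − 2.56(20.6) + 0.0458(2130) + 3.97(15.4) = 32.5 − 52.736 + 97.554 + 61.138 = 138.456.
∂Q_x/∂P_x = −2.56, so E_p = (−2.56)·(20.6/138.456) ≈ -0.381.
|E_p| < 1: demand is inelastic.

-0.381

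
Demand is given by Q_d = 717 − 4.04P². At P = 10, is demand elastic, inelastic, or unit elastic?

At P = 10, Q_d = 313.
dQ_d/dP = −2·4.04·P = −80.8.
Point elasticity E = (dQ_d/dP)·(P/Q_d) = -80.8 × 10/313 ≈ -2.581.
|E| ≈ 2.581 > 1, so demand is elastic.

elastic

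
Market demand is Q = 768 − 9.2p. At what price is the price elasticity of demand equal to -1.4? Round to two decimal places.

48.70

Set −bp/(a − bp) = −1.4 ⇒ bp = 1.4(a − bp) ⇒ bp(1+1.4) = 1.4·a.
p = 1.4·768/(9.2·2.4) ≈ 48.70.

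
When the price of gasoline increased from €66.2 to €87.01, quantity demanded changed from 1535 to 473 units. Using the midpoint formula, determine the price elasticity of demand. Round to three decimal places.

%ΔQ = (473 − 1535)/[(1535 + 473)/2] = -1062/1004 ≈ -1.0578.
%Δp = (87.01 − 66.2)/[(66.2 + 87.01)/2] = 20.81/76.605 ≈ 0.2717.
Arc elasticity E = %ΔQ/%Δp ≈ -1.0578/0.2717 ≈ -3.894.
|E| > 1: demand is elastic over this range.

-3.894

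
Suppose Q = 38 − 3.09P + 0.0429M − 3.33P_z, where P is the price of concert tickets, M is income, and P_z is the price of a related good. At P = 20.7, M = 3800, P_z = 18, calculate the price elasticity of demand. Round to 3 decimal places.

Evaluating quantity at (P, M, P_z) gives Q = 38 − 3.09(20.7) + 0.0429(3800) − 3.33(18) = 38 − 63.963 + 163.02 − 59.94 = 77.117.
∂Q/∂P = −3.09, so E_p = (−3.09)·(20.7/77.117) ≈ -0.829.
|E_p| < 1: demand is inelastic.

-0.829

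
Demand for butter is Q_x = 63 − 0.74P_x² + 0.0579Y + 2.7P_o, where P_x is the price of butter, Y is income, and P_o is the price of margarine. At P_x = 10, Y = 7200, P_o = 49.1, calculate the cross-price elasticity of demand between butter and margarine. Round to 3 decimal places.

0.246

Substituting, Q_x = 63 − 0.74(10)² + 0.0579(7200) + 2.7(49.1) = 63 − 74 + 416.88 + 132.57 = 538.45.
∂Q_x/∂P_o = +2.7, so E_xy = 2.7·(49.1/538.45) ≈ 0.246.
E_xy > 0: the goods are substitutes.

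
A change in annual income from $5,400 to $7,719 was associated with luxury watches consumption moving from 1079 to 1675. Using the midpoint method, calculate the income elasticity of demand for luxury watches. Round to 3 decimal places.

%ΔQ = (1675 − 1079)/[(1079+1675)/2] = 596/1377 ≈ 0.4328.
%ΔM = (7,719 − 5,400)/[(5,400+7,719)/2] = 2319/6559.5 ≈ 0.3535.
E_I = %ΔQ/%ΔM ≈ 1.224.
E_I > 1: normal good (luxury).

1.224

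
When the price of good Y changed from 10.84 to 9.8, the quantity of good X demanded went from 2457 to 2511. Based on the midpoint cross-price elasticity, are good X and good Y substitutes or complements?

complements

%ΔQ_x = (2511 − 2457)/[(2457+2511)/2] = 54/2484 ≈ 0.0217.
%ΔP_y = (9.8 − 10.84)/[(10.84+9.8)/2] ≈ -0.1008.
E_xy = 0.0217/-0.1008 ≈ -0.216.
E_xy < 0, so the goods are complements.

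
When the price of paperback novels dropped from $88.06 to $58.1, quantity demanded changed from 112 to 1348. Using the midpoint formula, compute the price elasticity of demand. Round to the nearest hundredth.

%Δq = (1348 − 112)/[(112 + 1348)/2] = 1236/730 ≈ 1.6932.
%Δp = (58.1 − 88.06)/[(88.06 + 58.1)/2] = -29.96/73.08 ≈ -0.4100.
Arc elasticity E = %Δq/%Δp ≈ 1.6932/-0.4100 ≈ -4.13.
|E| > 1: demand is elastic over this range.

-4.13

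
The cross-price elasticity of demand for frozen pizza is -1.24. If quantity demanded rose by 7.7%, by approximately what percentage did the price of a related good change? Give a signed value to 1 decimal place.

%ΔQ ≈ E × %ΔP_y ⇒ %ΔP_y = %ΔQ / E = (7.7%)/(-1.24) ≈ -6.2%.

-6.2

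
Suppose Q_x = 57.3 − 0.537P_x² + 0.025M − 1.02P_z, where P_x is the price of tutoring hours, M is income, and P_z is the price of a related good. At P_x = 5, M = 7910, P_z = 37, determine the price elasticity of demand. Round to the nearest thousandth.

Evaluating quantity at (P_x, M, P_z) gives Q_x = 57.3 − 0.537(5)² + 0.025(7910) − 1.02(37) = 57.3 − 13.425 + 197.75 − 37.74 = 203.885.
∂Q_x/∂P_x = −2·0.537·P_x = -5.37, so E_p = -5.37·(5/203.885) ≈ -0.132.
|E_p| < 1: demand is inelastic.

-0.132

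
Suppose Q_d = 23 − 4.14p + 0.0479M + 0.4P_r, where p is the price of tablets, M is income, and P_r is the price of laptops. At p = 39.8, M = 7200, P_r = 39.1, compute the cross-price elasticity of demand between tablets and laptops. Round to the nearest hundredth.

Q_d = 23 − 4.14(39.8) + 0.0479(7200) + 0.4(39.1) = 23 − 164.772 + 344.88 + 15.64 = 218.748.
∂Q_d/∂P_r = +0.4, so E_xy = 0.4·(39.1/218.748) ≈ 0.07.
E_xy > 0: the goods are substitutes.

0.07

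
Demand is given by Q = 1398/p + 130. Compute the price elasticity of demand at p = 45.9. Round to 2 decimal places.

At p = 45.9, Q = 160.4575.
dQ/dp = −1398/p² = −0.6636.
Point elasticity E = (dQ/dp)·(p/Q) = -0.6636 × 45.9/160.4575 ≈ -0.19.
|E| < 1, so demand is inelastic at this price.

-0.19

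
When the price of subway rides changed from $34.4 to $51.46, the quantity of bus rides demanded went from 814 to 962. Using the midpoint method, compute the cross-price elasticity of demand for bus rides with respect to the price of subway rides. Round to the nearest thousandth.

%ΔQ_x = (962 − 814)/[(814+962)/2] = 148/888 ≈ 0.1667.
%ΔP_y = (51.46 − 34.4)/[(34.4+51.46)/2] ≈ 0.3974.
E_xy = 0.1667/0.3974 ≈ 0.419.
E_xy > 0, so bus rides and subway rides are substitutes.

0.419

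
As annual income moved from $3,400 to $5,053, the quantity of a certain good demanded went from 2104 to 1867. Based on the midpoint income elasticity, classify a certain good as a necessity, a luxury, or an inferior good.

inferior

%ΔQ = (1867 − 2104)/[(2104+1867)/2] = -237/1985.5 ≈ -0.1194.
%ΔY = (5,053 − 3,400)/[(3,400+5,053)/2] = 1653/4226.5 ≈ 0.3911.
E_I = %ΔQ/%ΔY ≈ -0.305.
E_I < 0: inferior good.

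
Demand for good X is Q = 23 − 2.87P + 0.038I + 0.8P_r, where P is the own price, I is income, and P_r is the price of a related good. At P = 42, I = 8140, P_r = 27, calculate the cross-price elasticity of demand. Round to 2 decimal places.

0.09

Evaluating quantity at (P, I, P_r) gives Q = 23 − 2.87(42) + 0.038(8140) + 0.8(27) = 23 − 120.54 + 309.32 + 21.6 = 233.38.
∂Q/∂P_r = +0.8, so E_xy = 0.8·(27/233.38) ≈ 0.09.
E_xy > 0: the goods are substitutes.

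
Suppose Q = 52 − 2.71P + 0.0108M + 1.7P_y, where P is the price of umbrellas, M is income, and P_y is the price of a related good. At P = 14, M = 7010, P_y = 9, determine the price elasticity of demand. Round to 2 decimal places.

First evaluate Q: 52 − 2.71(14) + 0.0108(7010) + 1.7(9) = 52 − 37.94 + 75.708 + 15.3 = 105.068.
∂Q/∂P = −2.71, so E_p = (−2.71)·(14/105.068) ≈ -0.36.
|E_p| < 1: demand is inelastic.

-0.36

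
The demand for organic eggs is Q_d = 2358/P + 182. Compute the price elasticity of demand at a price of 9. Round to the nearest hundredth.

-0.59

At P = 9, Q_d = 444.
dQ_d/dP = −2358/P² = −29.1111.
Point elasticity E = (dQ_d/dP)·(P/Q_d) = -29.1111 × 9/444 ≈ -0.59.
|E| < 1, so demand is inelastic at this price.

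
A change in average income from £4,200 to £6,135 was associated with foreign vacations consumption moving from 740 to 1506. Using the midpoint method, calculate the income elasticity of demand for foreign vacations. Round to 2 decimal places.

1.82

%ΔQ = (1506 − 740)/[(740+1506)/2] = 766/1123 ≈ 0.6821.
%ΔI = (6,135 − 4,200)/[(4,200+6,135)/2] = 1935/5167.5 ≈ 0.3745.
E_I = %ΔQ/%ΔI ≈ 1.82.
E_I > 1: normal good (luxury).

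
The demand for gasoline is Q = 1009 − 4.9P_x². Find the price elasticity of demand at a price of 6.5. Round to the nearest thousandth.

-0.516

At P_x = 6.5, Q = 801.975.
dQ/dP_x = −2·4.9·P_x = −63.7.
Point elasticity E = (dQ/dP_x)·(P_x/Q) = -63.7 × 6.5/801.975 ≈ -0.516.
|E| < 1, so demand is inelastic at this price.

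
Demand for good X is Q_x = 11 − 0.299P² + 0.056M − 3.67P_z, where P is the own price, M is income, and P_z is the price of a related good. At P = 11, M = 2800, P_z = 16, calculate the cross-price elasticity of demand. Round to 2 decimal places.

At the given point, Q_x = 11 − 0.299(11)² + 0.056(2800) − 3.67(16) = 11 − 36.179 + 156.8 − 58.72 = 72.901.
∂Q_x/∂P_z = −3.67, so E_xy = -3.67·(16/72.901) ≈ -0.81.
E_xy < 0: the goods are complements.

-0.81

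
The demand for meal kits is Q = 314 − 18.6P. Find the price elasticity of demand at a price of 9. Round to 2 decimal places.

-1.14

At P = 9, Q = 146.6.
dQ/dP = −18.6.
Point elasticity E = (dQ/dP)·(P/Q) = -18.6 × 9/146.6 ≈ -1.14.
|E| > 1, so demand is elastic at this price.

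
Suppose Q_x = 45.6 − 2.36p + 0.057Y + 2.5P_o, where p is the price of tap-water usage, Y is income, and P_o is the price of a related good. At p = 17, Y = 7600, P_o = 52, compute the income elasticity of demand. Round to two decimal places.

0.76

At the given point, Q_x = 45.6 − 2.36(17) + 0.057(7600) + 2.5(52) = 45.6 − 40.12 + 433.2 + 130 = 568.68.
∂Q_x/∂Y = +0.057, so E_I = 0.057·(7600/568.68) ≈ 0.76.
E_I ∈ (0,1): normal good (necessity).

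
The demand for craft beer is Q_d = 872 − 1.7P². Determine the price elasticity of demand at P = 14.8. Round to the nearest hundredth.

-1.49

At P = 14.8, Q_d = 499.632.
dQ_d/dP = −2·1.7·P = −50.32.
Point elasticity E = (dQ_d/dP)·(P/Q_d) = -50.32 × 14.8/499.632 ≈ -1.49.
|E| > 1, so demand is elastic at this price.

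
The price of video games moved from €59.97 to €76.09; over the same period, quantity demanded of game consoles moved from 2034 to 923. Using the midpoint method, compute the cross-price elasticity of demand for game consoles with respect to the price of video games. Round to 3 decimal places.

%ΔQ_x = (923 − 2034)/[(2034+923)/2] = -1111/1478.5 ≈ -0.7514.
%ΔP_y = (76.09 − 59.97)/[(59.97+76.09)/2] ≈ 0.2370.
E_xy = -0.7514/0.2370 ≈ -3.171.
E_xy < 0, so game consoles and video games are complements.

-3.171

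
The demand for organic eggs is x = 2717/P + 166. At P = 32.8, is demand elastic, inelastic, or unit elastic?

At P = 32.8, x = 248.8354.
dx/dP = −2717/P² = −2.5255.
Point elasticity E = (dx/dP)·(P/x) = -2.5255 × 32.8/248.8354 ≈ -0.333.
|E| ≈ 0.333 < 1, so demand is inelastic.

inelastic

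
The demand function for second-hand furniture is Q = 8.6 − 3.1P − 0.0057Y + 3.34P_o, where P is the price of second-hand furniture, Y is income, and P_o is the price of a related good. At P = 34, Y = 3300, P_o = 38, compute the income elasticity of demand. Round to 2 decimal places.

-1.66

At the given point, Q = 8.6 − 3.1(34) − 0.0057(3300) + 3.34(38) = 8.6 − 105.4 − 18.81 + 126.92 = 11.31.
∂Q/∂Y = −0.0057, so E_I = -0.0057·(3300/11.31) ≈ -1.66.
E_I < 0: inferior good.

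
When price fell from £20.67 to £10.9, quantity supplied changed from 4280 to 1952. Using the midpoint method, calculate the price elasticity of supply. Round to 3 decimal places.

1.207

%Δq = (1952 − 4280)/[(4280 + 1952)/2] = -2328/3116 ≈ -0.7471.
%ΔP = (10.9 − 20.67)/[(20.67 + 10.9)/2] = -9.77/15.785 ≈ -0.6189.
Arc elasticity E = %Δq/%ΔP ≈ -0.7471/-0.6189 ≈ 1.207.
|E| > 1: supply is elastic over this range.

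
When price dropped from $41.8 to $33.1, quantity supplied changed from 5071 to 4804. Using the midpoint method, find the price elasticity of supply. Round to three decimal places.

%Δq = (4804 − 5071)/[(5071 + 4804)/2] = -267/4937.5 ≈ -0.0541.
%Δp = (33.1 − 41.8)/[(41.8 + 33.1)/2] = -8.7/37.45 ≈ -0.2323.
Arc elasticity E = %Δq/%Δp ≈ -0.0541/-0.2323 ≈ 0.233.
|E| < 1: supply is inelastic over this range.

0.233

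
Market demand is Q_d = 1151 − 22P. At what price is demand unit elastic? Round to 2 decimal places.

26.16

For linear demand Q_d = a − bP, E = −bP/(a − bP). |E| = 1 ⇒ bP = a − bP ⇒ P = a/(2b).
P = 1151/(2·22) ≈ 26.16.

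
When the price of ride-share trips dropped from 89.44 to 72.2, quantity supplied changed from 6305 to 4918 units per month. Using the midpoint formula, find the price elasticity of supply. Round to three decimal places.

%ΔQ = (4918 − 6305)/[(6305 + 4918)/2] = -1387/5611.5 ≈ -0.2472.
%ΔP = (72.2 − 89.44)/[(89.44 + 72.2)/2] = -17.24/80.82 ≈ -0.2133.
Arc elasticity E = %ΔQ/%ΔP ≈ -0.2472/-0.2133 ≈ 1.159.
|E| > 1: supply is elastic over this range.

1.159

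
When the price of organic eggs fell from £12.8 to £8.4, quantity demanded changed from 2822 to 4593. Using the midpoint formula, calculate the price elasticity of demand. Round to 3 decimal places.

-1.151

%Δq = (4593 − 2822)/[(2822 + 4593)/2] = 1771/3707.5 ≈ 0.4777.
%Δp = (8.4 − 12.8)/[(12.8 + 8.4)/2] = -4.4/10.6 ≈ -0.4151.
Arc elasticity E = %Δq/%Δp ≈ 0.4777/-0.4151 ≈ -1.151.
|E| > 1: demand is elastic over this range.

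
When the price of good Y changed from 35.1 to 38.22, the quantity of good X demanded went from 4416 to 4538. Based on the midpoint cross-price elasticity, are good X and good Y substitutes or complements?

%ΔQ_x = (4538 − 4416)/[(4416+4538)/2] = 122/4477 ≈ 0.0273.
%ΔP_y = (38.22 − 35.1)/[(35.1+38.22)/2] ≈ 0.0851.
E_xy = 0.0273/0.0851 ≈ 0.320.
E_xy > 0, so the goods are substitutes.

substitutes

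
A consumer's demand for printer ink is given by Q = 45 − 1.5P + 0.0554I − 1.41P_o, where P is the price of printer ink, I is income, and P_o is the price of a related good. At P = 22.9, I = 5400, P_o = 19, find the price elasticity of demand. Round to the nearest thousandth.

-0.121

First evaluate Q: 45 − 1.5(22.9) + 0.0554(5400) − 1.41(19) = 45 − 34.35 + 299.16 − 26.79 = 283.02.
∂Q/∂P = −1.5, so E_p = (−1.5)·(22.9/283.02) ≈ -0.121.
|E_p| < 1: demand is inelastic.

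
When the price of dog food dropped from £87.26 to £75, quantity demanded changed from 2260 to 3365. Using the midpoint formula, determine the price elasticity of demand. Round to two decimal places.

%ΔQ = (3365 − 2260)/[(2260 + 3365)/2] = 1105/2812.5 ≈ 0.3929.
%ΔP = (75 − 87.26)/[(87.26 + 75)/2] = -12.26/81.13 ≈ -0.1511.
Arc elasticity E = %ΔQ/%ΔP ≈ 0.3929/-0.1511 ≈ -2.60.
|E| > 1: demand is elastic over this range.

-2.60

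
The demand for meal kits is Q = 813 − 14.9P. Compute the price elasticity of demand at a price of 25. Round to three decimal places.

-0.846

At P = 25, Q = 440.5.
dQ/dP = −14.9.
Point elasticity E = (dQ/dP)·(P/Q) = -14.9 × 25/440.5 ≈ -0.846.
|E| < 1, so demand is inelastic at this price.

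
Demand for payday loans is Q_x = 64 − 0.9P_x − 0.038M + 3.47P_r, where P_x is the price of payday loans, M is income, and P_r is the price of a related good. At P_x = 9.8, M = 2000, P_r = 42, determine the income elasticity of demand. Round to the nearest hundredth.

-0.61

Evaluating quantity at (P_x, M, P_r) gives Q_x = 64 − 0.9(9.8) − 0.038(2000) + 3.47(42) = 64 − 8.82 − 76 + 145.74 = 124.92.
∂Q_x/∂M = −0.038, so E_I = -0.038·(2000/124.92) ≈ -0.61.
E_I < 0: inferior good.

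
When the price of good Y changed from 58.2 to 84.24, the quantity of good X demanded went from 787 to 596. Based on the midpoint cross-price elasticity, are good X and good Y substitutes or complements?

complements

%ΔQ_x = (596 − 787)/[(787+596)/2] = -191/691.5 ≈ -0.2762.
%ΔP_y = (84.24 − 58.2)/[(58.2+84.24)/2] ≈ 0.3656.
E_xy = -0.2762/0.3656 ≈ -0.755.
E_xy < 0, so the goods are complements.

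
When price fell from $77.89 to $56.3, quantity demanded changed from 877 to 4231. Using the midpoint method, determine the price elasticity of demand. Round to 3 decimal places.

%Δq = (4231 − 877)/[(877 + 4231)/2] = 3354/2554 ≈ 1.3132.
%Δp = (56.3 − 77.89)/[(77.89 + 56.3)/2] = -21.59/67.095 ≈ -0.3218.
Arc elasticity E = %Δq/%Δp ≈ 1.3132/-0.3218 ≈ -4.081.
|E| > 1: demand is elastic over this range.

-4.081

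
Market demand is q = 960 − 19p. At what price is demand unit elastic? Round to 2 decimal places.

For linear demand q = a − bp, E = −bp/(a − bp). |E| = 1 ⇒ bp = a − bp ⇒ p = a/(2b).
p = 960/(2·19) ≈ 25.26.

25.26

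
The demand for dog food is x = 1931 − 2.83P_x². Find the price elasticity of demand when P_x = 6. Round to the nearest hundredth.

At P_x = 6, x = 1829.12.
dx/dP_x = −2·2.83·P_x = −33.96.
Point elasticity E = (dx/dP_x)·(P_x/x) = -33.96 × 6/1829.12 ≈ -0.11.
|E| < 1, so demand is inelastic at this price.

-0.11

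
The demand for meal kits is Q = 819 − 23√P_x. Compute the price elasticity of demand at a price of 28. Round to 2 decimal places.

-0.09

At P_x = 28, Q = 697.2954.
dQ/dP_x = −23/(2√P_x) = −23/(2·5.2915).
Point elasticity E = (dQ/dP_x)·(P_x/Q) = -2.1733 × 28/697.2954 ≈ -0.09.
|E| < 1, so demand is inelastic at this price.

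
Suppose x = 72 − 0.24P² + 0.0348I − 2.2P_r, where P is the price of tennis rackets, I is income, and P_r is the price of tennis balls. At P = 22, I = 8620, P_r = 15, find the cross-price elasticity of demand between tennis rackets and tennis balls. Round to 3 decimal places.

Substituting, x = 72 − 0.24(22)² + 0.0348(8620) − 2.2(15) = 72 − 116.16 + 299.976 − 33 = 222.816.
∂x/∂P_r = −2.2, so E_xy = -2.2·(15/222.816) ≈ -0.148.
E_xy < 0: the goods are complements.

-0.148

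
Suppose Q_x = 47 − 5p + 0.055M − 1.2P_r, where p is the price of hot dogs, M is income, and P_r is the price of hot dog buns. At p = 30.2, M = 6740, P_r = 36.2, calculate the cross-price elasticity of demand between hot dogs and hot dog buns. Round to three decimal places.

First evaluate Q_x: 47 − 5(30.2) + 0.055(6740) − 1.2(36.2) = 47 − 151 + 370.7 − 43.44 = 223.26.
∂Q_x/∂P_r = −1.2, so E_xy = -1.2·(36.2/223.26) ≈ -0.195.
E_xy < 0: the goods are complements.

-0.195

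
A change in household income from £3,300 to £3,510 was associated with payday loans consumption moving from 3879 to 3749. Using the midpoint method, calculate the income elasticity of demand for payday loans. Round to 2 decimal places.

%ΔQ = (3749 − 3879)/[(3879+3749)/2] = -130/3814 ≈ -0.0341.
%ΔY = (3,510 − 3,300)/[(3,300+3,510)/2] = 210/3405 ≈ 0.0617.
E_I = %ΔQ/%ΔY ≈ -0.55.
E_I < 0: inferior good.

-0.55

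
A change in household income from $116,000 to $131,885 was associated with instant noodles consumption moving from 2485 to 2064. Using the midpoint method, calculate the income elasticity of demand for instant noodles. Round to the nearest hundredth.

-1.44

%ΔQ = (2064 − 2485)/[(2485+2064)/2] = -421/2274.5 ≈ -0.1851.
%ΔM = (131,885 − 116,000)/[(116,000+131,885)/2] = 15885/123942.5 ≈ 0.1282.
E_I = %ΔQ/%ΔM ≈ -1.44.
E_I < 0: inferior good.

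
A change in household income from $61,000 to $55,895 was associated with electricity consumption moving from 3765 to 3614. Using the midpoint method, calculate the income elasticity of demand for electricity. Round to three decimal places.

%ΔQ = (3614 − 3765)/[(3765+3614)/2] = -151/3689.5 ≈ -0.0409.
%ΔI = (55,895 − 61,000)/[(61,000+55,895)/2] = -5105/58447.5 ≈ -0.0873.
E_I = %ΔQ/%ΔI ≈ 0.469.
E_I ∈ (0,1): normal good (necessity).

0.469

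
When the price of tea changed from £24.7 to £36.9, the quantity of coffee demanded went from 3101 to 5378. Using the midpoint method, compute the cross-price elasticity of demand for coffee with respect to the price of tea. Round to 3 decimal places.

1.356

%ΔQ_x = (5378 − 3101)/[(3101+5378)/2] = 2277/4239.5 ≈ 0.5371.
%ΔP_y = (36.9 − 24.7)/[(24.7+36.9)/2] ≈ 0.3961.
E_xy = 0.5371/0.3961 ≈ 1.356.
E_xy > 0, so coffee and tea are substitutes.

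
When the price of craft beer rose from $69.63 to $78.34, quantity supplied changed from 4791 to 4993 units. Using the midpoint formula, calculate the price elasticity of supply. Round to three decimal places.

0.351

%Δq = (4993 − 4791)/[(4791 + 4993)/2] = 202/4892 ≈ 0.0413.
%ΔP = (78.34 − 69.63)/[(69.63 + 78.34)/2] = 8.71/73.985 ≈ 0.1177.
Arc elasticity E = %Δq/%ΔP ≈ 0.0413/0.1177 ≈ 0.351.
|E| < 1: supply is inelastic over this range.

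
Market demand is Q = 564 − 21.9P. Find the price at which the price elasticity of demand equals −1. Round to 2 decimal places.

For linear demand Q = a − bP, E = −bP/(a − bP). |E| = 1 ⇒ bP = a − bP ⇒ P = a/(2b).
P = 564/(2·21.9) ≈ 12.88.

12.88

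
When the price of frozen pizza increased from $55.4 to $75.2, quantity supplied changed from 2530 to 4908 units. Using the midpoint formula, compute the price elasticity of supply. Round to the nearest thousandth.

2.109

%Δq = (4908 − 2530)/[(2530 + 4908)/2] = 2378/3719 ≈ 0.6394.
%ΔP = (75.2 − 55.4)/[(55.4 + 75.2)/2] = 19.8/65.3 ≈ 0.3032.
Arc elasticity E = %Δq/%ΔP ≈ 0.6394/0.3032 ≈ 2.109.
|E| > 1: supply is elastic over this range.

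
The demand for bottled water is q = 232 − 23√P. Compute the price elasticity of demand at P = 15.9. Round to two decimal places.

-0.33

At P = 15.9, q = 140.288.
dq/dP = −23/(2√P) = −23/(2·3.9875).
Point elasticity E = (dq/dP)·(P/q) = -2.884 × 15.9/140.288 ≈ -0.33.
|E| < 1, so demand is inelastic at this price.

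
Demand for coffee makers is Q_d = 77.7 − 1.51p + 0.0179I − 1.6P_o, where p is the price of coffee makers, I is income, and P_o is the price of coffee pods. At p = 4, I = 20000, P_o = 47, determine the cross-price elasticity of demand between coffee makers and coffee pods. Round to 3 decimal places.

At the given point, Q_d = 77.7 − 1.51(4) + 0.0179(20000) − 1.6(47) = 77.7 − 6.04 + 358 − 75.2 = 354.46.
∂Q_d/∂P_o = −1.6, so E_xy = -1.6·(47/354.46) ≈ -0.212.
E_xy < 0: the goods are complements.

-0.212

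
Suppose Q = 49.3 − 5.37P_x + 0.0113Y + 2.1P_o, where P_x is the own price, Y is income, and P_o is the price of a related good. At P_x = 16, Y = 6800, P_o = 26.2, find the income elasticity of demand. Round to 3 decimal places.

0.807

Substituting, Q = 49.3 − 5.37(16) + 0.0113(6800) + 2.1(26.2) = 49.3 − 85.92 + 76.84 + 55.02 = 95.24.
∂Q/∂Y = +0.0113, so E_I = 0.0113·(6800/95.24) ≈ 0.807.
E_I ∈ (0,1): normal good (necessity).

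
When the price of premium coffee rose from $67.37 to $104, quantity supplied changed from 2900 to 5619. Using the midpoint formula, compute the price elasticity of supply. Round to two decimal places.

1.49

%Δq = (5619 − 2900)/[(2900 + 5619)/2] = 2719/4259.5 ≈ 0.6383.
%Δp = (104 − 67.37)/[(67.37 + 104)/2] = 36.63/85.685 ≈ 0.4275.
Arc elasticity E = %Δq/%Δp ≈ 0.6383/0.4275 ≈ 1.49.
|E| > 1: supply is elastic over this range.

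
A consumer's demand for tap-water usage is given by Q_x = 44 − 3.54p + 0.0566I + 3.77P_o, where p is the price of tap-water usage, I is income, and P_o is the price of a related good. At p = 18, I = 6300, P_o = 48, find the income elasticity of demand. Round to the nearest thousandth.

0.689

Q_x = 44 − 3.54(18) + 0.0566(6300) + 3.77(48) = 44 − 63.72 + 356.58 + 180.96 = 517.82.
∂Q_x/∂I = +0.0566, so E_I = 0.0566·(6300/517.82) ≈ 0.689.
E_I ∈ (0,1): normal good (necessity).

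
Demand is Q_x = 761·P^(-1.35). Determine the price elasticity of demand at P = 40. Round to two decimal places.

-1.35

For a Cobb–Douglas (constant-elasticity) form Q_x = A·P^α·…, the elasticity with respect to P equals the exponent α at every point.
Here the exponent on P is -1.35, so the price elasticity of demand is -1.35.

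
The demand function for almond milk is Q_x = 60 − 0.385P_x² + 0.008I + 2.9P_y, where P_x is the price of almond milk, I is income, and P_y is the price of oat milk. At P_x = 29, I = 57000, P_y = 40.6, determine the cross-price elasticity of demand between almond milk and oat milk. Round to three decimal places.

0.380

Evaluating quantity at (P_x, I, P_y) gives Q_x = 60 − 0.385(29)² + 0.008(57000) + 2.9(40.6) = 60 − 323.785 + 456 + 117.74 = 309.955.
∂Q_x/∂P_y = +2.9, so E_xy = 2.9·(40.6/309.955) ≈ 0.380.
E_xy > 0: the goods are substitutes.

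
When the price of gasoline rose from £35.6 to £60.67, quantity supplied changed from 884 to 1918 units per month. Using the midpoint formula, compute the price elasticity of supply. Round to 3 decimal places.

%ΔQ = (1918 − 884)/[(884 + 1918)/2] = 1034/1401 ≈ 0.7380.
%Δp = (60.67 − 35.6)/[(35.6 + 60.67)/2] = 25.07/48.135 ≈ 0.5208.
Arc elasticity E = %ΔQ/%Δp ≈ 0.7380/0.5208 ≈ 1.417.
|E| > 1: supply is elastic over this range.

1.417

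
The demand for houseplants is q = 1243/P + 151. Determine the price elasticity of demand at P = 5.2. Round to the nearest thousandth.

-0.613

At P = 5.2, q = 390.0385.
dq/dP = −1243/P² = −45.9689.
Point elasticity E = (dq/dP)·(P/q) = -45.9689 × 5.2/390.0385 ≈ -0.613.
|E| < 1, so demand is inelastic at this price.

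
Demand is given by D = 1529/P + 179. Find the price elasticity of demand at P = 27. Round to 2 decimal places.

-0.24

At P = 27, D = 235.6296.
dD/dP = −1529/P² = −2.0974.
Point elasticity E = (dD/dP)·(P/D) = -2.0974 × 27/235.6296 ≈ -0.24.
|E| < 1, so demand is inelastic at this price.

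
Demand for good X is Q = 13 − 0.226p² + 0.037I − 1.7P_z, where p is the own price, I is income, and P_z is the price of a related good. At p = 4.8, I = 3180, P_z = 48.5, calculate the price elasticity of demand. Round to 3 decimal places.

-0.242

First evaluate Q: 13 − 0.226(4.8)² + 0.037(3180) − 1.7(48.5) = 13 − 5.207 + 117.66 − 82.45 = 43.003.
∂Q/∂p = −2·0.226·p = -2.1696, so E_p = -2.1696·(4.8/43.003) ≈ -0.242.
|E_p| < 1: demand is inelastic.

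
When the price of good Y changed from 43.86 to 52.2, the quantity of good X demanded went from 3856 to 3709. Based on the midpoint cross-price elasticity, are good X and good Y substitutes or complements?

complements

%ΔQ_x = (3709 − 3856)/[(3856+3709)/2] = -147/3782.5 ≈ -0.0389.
%ΔP_y = (52.2 − 43.86)/[(43.86+52.2)/2] ≈ 0.1736.
E_xy = -0.0389/0.1736 ≈ -0.224.
E_xy < 0, so the goods are complements.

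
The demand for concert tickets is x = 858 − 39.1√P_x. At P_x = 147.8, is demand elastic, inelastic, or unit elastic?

inelastic

At P_x = 147.8, x = 382.6495.
dx/dP_x = −39.1/(2√P_x) = −39.1/(2·12.1573).
Point elasticity E = (dx/dP_x)·(P_x/x) = -1.6081 × 147.8/382.6495 ≈ -0.621.
|E| ≈ 0.621 < 1, so demand is inelastic.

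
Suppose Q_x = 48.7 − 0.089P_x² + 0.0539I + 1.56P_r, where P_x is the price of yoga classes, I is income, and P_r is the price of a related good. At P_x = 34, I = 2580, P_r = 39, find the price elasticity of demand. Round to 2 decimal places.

-1.41

First evaluate Q_x: 48.7 − 0.089(34)² + 0.0539(2580) + 1.56(39) = 48.7 − 102.884 + 139.062 + 60.84 = 145.718.
∂Q_x/∂P_x = −2·0.089·P_x = -6.052, so E_p = -6.052·(34/145.718) ≈ -1.41.
|E_p| > 1: demand is elastic.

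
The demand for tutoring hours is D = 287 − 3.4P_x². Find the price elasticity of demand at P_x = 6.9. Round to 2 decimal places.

At P_x = 6.9, D = 125.126.
dD/dP_x = −2·3.4·P_x = −46.92.
Point elasticity E = (dD/dP_x)·(P_x/D) = -46.92 × 6.9/125.126 ≈ -2.59.
|E| > 1, so demand is elastic at this price.

-2.59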